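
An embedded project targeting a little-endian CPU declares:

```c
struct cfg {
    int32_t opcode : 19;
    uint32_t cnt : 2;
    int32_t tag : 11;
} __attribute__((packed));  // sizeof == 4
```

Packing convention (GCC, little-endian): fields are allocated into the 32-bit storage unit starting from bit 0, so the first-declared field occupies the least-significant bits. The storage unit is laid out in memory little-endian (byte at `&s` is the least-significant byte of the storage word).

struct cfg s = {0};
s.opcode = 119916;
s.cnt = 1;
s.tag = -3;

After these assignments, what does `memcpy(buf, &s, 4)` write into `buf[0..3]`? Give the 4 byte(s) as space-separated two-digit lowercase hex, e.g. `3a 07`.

[0+:19] opcode=119916 & 0x7ffff = 0x1d46c; word=0x0001d46c
[19+:2] cnt=1 & 0x3 = 0x1; word=0x0009d46c
[21+:11] tag=-3 & 0x7ff = 0x7fd; word=0xffa9d46c
word = 0xffa9d46c → little-endian bytes:
  [0]=0x6c  [1]=0xd4  [2]=0xa9  [3]=0xff

6c d4 a9 ff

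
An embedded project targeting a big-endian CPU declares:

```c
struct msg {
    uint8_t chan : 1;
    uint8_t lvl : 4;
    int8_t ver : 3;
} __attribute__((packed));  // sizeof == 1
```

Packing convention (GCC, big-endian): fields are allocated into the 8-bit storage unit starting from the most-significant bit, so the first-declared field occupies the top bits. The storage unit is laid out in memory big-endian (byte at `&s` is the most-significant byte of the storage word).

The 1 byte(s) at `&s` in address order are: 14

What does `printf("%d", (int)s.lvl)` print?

[0]=0x14 (big-endian) → word 0x14
chan:1 @ bit 7 → (0x14>>7)&0x1 = 0x0
lvl:4 @ bit 3 → (0x14>>3)&0xf = 0x2  ←
ver:3 @ bit 0 → (0x14>>0)&0x7 = 0x4

2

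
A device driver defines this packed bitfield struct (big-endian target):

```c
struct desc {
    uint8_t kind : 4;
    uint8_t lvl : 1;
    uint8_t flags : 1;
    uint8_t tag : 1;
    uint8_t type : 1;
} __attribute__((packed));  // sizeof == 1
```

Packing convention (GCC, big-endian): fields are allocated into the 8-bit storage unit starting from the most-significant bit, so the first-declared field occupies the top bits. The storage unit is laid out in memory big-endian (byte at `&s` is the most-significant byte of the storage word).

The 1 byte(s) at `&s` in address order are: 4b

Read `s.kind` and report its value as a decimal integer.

[0]=0x4b (big-endian) → word 0x4b
kind [4+:4] = (word>>4) & 0xf = 4  ←
lvl [3+:1] = (word>>3) & 0x1 = 1
flags [2+:1] = (word>>2) & 0x1 = 0
tag [1+:1] = (word>>1) & 0x1 = 1
type [0+:1] = (word>>0) & 0x1 = 1

4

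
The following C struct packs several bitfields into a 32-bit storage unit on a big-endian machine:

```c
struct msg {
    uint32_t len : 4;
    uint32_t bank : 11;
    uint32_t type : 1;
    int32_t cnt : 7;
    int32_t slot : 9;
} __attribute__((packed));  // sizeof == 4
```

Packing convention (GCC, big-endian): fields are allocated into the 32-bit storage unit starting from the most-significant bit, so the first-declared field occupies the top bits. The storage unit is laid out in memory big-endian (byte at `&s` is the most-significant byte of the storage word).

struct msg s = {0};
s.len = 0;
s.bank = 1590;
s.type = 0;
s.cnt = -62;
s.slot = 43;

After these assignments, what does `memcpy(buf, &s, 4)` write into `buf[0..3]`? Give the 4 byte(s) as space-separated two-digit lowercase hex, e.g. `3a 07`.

len:4 = 0 → 0x0 << 28 → word 0x00000000
bank:11 = 1590 → 0x636 << 17 → word 0x0c6c0000
type:1 = 0 → 0x0 << 16 → word 0x0c6c0000
cnt:7 = -62 → 0x42 << 9 → word 0x0c6c8400
slot:9 = 43 → 0x2b << 0 → word 0x0c6c842b
word = 0x0c6c842b → big-endian bytes:
  [0]=0x0c  [1]=0x6c  [2]=0x84  [3]=0x2b

0c 6c 84 2b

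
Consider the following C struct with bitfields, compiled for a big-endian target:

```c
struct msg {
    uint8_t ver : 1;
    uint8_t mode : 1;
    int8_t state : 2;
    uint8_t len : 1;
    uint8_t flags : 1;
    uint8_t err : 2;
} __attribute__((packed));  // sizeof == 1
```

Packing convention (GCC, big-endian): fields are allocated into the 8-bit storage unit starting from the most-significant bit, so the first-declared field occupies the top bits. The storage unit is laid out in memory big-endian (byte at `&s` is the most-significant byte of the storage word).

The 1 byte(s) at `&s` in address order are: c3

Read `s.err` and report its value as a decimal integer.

3

[0]=0xc3 (big-endian) → word 0xc3
ver:1 @ bit 7 → (0xc3>>7)&0x1 = 0x1
mode:1 @ bit 6 → (0xc3>>6)&0x1 = 0x1
state:2 @ bit 4 → (0xc3>>4)&0x3 = 0x0
len:1 @ bit 3 → (0xc3>>3)&0x1 = 0x0
flags:1 @ bit 2 → (0xc3>>2)&0x1 = 0x0
err:2 @ bit 0 → (0xc3>>0)&0x3 = 0x3  ←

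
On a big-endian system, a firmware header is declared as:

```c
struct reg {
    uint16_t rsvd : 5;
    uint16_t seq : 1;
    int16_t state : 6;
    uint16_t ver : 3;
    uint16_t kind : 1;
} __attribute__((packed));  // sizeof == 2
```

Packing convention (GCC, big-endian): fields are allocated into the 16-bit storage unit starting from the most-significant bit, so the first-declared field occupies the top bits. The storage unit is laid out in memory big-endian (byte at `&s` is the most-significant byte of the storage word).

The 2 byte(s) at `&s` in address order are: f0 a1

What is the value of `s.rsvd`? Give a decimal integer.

[0]=0xf0 [1]=0xa1 (big-endian) → word 0xf0a1
rsvd [11+:5] = (word>>11) & 0x1f = 30  ←
seq [10+:1] = (word>>10) & 0x1 = 0
state [4+:6] = (word>>4) & 0x3f = 10
ver [1+:3] = (word>>1) & 0x7 = 0
kind [0+:1] = (word>>0) & 0x1 = 1

30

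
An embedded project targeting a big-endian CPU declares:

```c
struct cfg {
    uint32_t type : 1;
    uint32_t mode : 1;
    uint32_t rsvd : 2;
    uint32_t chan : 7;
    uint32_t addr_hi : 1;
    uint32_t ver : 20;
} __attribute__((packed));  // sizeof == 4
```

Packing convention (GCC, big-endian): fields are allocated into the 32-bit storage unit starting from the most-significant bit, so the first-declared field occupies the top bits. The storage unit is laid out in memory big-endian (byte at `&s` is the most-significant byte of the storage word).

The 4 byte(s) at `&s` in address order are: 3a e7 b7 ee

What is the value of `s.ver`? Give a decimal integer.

[0]=0x3a [1]=0xe7 [2]=0xb7 [3]=0xee (big-endian) → word 0x3ae7b7ee
type [31+:1] = (word>>31) & 0x1 = 0
mode [30+:1] = (word>>30) & 0x1 = 0
rsvd [28+:2] = (word>>28) & 0x3 = 3
chan [21+:7] = (word>>21) & 0x7f = 87
addr_hi [20+:1] = (word>>20) & 0x1 = 0
ver [0+:20] = (word>>0) & 0xfffff = 505838  ←

505838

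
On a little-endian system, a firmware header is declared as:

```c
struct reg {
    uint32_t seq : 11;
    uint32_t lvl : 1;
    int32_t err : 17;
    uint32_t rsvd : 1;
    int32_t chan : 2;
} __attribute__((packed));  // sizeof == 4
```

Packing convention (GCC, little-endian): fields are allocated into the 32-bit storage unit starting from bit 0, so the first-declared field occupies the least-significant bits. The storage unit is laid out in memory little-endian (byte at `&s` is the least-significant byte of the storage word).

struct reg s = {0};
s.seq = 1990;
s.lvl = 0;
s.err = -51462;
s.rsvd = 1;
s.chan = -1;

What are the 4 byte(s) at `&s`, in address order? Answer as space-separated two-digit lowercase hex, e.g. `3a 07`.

[0+:11] seq=1990 & 0x7ff = 0x7c6; word=0x000007c6
[11+:1] lvl=0 & 0x1 = 0x0; word=0x000007c6
[12+:17] err=-51462 & 0x1ffff = 0x136fa; word=0x136fa7c6
[29+:1] rsvd=1 & 0x1 = 0x1; word=0x336fa7c6
[30+:2] chan=-1 & 0x3 = 0x3; word=0xf36fa7c6
word = 0xf36fa7c6 → little-endian bytes:
  [0]=0xc6  [1]=0xa7  [2]=0x6f  [3]=0xf3

c6 a7 6f f3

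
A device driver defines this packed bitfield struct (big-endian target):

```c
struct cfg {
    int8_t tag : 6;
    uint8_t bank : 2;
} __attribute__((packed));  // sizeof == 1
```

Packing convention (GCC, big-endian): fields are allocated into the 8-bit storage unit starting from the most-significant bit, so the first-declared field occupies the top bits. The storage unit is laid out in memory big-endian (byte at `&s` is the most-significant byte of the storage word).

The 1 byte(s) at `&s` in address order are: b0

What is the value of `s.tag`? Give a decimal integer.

[0]=0xb0 (big-endian) → word 0xb0
tag [2+:6] = (word>>2) & 0x3f = 44  ←
bank [0+:2] = (word>>0) & 0x3 = 0
tag signed 6b, MSB=1: 44 - 64 = -20

-20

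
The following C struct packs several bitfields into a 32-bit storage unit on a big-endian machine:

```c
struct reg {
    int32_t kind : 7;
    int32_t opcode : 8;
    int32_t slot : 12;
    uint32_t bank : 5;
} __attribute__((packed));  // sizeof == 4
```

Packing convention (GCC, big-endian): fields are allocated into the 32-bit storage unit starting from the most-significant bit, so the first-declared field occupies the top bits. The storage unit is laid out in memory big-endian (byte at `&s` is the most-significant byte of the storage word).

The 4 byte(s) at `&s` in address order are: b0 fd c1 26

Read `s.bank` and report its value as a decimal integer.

[0]=0xb0 [1]=0xfd [2]=0xc1 [3]=0x26 (big-endian) → word 0xb0fdc126
kind [25+:7] = (word>>25) & 0x7f = 88
opcode [17+:8] = (word>>17) & 0xff = 126
slot [5+:12] = (word>>5) & 0xfff = 3593
bank [0+:5] = (word>>0) & 0x1f = 6  ←

6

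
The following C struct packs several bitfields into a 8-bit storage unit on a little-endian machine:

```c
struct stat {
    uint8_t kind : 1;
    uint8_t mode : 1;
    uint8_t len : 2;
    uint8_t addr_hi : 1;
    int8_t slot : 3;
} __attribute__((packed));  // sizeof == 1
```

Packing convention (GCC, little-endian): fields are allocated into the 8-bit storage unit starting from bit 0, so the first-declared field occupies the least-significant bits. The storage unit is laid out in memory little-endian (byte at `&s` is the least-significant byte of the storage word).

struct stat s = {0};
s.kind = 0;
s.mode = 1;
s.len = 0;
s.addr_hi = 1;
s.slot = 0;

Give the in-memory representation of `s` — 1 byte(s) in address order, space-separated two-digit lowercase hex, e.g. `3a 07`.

12

kind (1b) val=0 bits=0x0 at bit 0: 0x00
mode (1b) val=1 bits=0x1 at bit 1: 0x02
len (2b) val=0 bits=0x0 at bit 2: 0x02
addr_hi (1b) val=1 bits=0x1 at bit 4: 0x12
slot (3b) val=0 bits=0x0 at bit 5: 0x12
word = 0x12 → little-endian bytes:
  [0]=0x12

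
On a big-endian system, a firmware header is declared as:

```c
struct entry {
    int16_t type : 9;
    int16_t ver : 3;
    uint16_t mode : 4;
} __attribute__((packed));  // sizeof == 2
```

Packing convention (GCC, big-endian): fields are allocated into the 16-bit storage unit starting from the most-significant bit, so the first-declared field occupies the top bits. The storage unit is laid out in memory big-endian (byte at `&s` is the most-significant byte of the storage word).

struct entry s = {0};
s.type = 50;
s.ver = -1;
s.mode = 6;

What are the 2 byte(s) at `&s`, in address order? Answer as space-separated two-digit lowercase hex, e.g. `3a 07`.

type (9b) val=50 bits=0x32 at bit 7: 0x1900
ver (3b) val=-1 bits=0x7 at bit 4: 0x1970
mode (4b) val=6 bits=0x6 at bit 0: 0x1976
word = 0x1976 → big-endian bytes:
  [0]=0x19  [1]=0x76

19 76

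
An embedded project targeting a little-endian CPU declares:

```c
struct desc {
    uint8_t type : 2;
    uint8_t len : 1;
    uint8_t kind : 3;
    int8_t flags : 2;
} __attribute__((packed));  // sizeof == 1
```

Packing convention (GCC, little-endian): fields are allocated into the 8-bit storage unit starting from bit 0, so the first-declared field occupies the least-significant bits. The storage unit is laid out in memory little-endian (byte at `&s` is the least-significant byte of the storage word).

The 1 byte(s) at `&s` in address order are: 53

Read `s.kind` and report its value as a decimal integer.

2

[0]=0x53 (little-endian) → word 0x53
type:2 @ bit 0 → (0x53>>0)&0x3 = 0x3
len:1 @ bit 2 → (0x53>>2)&0x1 = 0x0
kind:3 @ bit 3 → (0x53>>3)&0x7 = 0x2  ←
flags:2 @ bit 6 → (0x53>>6)&0x3 = 0x1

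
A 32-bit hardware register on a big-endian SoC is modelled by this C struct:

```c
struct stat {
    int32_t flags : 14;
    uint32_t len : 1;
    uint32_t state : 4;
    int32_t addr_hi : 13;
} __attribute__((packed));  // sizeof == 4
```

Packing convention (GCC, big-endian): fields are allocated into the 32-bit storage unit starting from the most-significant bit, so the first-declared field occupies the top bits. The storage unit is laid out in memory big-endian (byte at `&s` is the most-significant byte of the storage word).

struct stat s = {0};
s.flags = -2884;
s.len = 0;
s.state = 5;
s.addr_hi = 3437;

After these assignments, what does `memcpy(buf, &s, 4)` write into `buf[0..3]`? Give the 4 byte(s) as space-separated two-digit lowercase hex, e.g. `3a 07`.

[18+:14] flags=-2884 & 0x3fff = 0x34bc; word=0xd2f00000
[17+:1] len=0 & 0x1 = 0x0; word=0xd2f00000
[13+:4] state=5 & 0xf = 0x5; word=0xd2f0a000
[0+:13] addr_hi=3437 & 0x1fff = 0xd6d; word=0xd2f0ad6d
word = 0xd2f0ad6d → big-endian bytes:
  [0]=0xd2  [1]=0xf0  [2]=0xad  [3]=0x6d

d2 f0 ad 6d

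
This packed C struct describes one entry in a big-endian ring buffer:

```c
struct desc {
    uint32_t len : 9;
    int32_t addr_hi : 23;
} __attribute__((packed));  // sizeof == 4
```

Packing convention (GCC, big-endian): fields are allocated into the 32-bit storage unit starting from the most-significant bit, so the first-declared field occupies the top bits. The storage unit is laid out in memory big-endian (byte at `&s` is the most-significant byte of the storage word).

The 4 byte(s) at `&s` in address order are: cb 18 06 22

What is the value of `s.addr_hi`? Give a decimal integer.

1574434

[0]=0xcb [1]=0x18 [2]=0x06 [3]=0x22 (big-endian) → word 0xcb180622
len:9 @ bit 23 → (0xcb180622>>23)&0x1ff = 0x196
addr_hi:23 @ bit 0 → (0xcb180622>>0)&0x7fffff = 0x180622  ←
addr_hi signed 23b, MSB=0: value = 1574434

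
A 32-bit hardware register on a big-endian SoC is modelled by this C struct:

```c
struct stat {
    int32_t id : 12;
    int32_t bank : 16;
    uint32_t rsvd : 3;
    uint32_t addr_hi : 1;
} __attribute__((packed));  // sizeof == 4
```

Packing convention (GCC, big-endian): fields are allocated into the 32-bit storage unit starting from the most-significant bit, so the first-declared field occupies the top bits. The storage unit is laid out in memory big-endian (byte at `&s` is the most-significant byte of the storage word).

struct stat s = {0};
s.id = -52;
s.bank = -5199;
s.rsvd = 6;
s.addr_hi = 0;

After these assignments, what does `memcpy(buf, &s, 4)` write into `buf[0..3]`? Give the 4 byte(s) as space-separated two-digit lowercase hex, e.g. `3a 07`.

fc ce bb 1c

id:12 = -52 → 0xfcc << 20 → word 0xfcc00000
bank:16 = -5199 → 0xebb1 << 4 → word 0xfccebb10
rsvd:3 = 6 → 0x6 << 1 → word 0xfccebb1c
addr_hi:1 = 0 → 0x0 << 0 → word 0xfccebb1c
word = 0xfccebb1c → big-endian bytes:
  [0]=0xfc  [1]=0xce  [2]=0xbb  [3]=0x1c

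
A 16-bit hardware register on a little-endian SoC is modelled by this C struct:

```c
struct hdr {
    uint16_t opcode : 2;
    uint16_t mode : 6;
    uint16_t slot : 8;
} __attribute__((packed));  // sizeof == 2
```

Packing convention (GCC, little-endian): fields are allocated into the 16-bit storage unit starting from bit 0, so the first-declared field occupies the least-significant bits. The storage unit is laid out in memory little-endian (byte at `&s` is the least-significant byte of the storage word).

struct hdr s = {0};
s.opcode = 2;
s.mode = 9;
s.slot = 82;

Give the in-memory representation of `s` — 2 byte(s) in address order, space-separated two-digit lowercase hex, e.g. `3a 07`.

26 52

opcode (2b) val=2 bits=0x2 at bit 0: 0x0002
mode (6b) val=9 bits=0x9 at bit 2: 0x0026
slot (8b) val=82 bits=0x52 at bit 8: 0x5226
word = 0x5226 → little-endian bytes:
  [0]=0x26  [1]=0x52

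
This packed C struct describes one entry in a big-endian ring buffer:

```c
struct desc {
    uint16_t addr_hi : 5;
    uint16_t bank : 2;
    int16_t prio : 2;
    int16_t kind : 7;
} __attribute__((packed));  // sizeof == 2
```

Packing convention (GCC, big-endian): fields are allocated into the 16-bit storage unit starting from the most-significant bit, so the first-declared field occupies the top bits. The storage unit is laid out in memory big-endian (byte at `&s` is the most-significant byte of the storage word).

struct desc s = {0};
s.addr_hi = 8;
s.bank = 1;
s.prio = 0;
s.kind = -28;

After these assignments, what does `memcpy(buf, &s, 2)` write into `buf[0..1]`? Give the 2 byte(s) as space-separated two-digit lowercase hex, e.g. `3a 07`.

[11+:5] addr_hi=8 & 0x1f = 0x8; word=0x4000
[9+:2] bank=1 & 0x3 = 0x1; word=0x4200
[7+:2] prio=0 & 0x3 = 0x0; word=0x4200
[0+:7] kind=-28 & 0x7f = 0x64; word=0x4264
word = 0x4264 → big-endian bytes:
  [0]=0x42  [1]=0x64

42 64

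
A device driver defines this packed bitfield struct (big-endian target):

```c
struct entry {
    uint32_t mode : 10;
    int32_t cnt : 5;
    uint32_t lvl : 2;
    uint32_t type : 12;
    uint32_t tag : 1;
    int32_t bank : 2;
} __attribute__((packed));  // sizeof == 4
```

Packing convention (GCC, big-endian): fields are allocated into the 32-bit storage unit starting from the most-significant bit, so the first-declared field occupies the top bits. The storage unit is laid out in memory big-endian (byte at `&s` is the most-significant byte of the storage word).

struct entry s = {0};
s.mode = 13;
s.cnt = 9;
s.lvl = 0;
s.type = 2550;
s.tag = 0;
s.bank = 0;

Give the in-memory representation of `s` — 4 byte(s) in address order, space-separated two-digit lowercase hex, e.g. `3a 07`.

mode:10 = 13 → 0xd << 22 → word 0x03400000
cnt:5 = 9 → 0x9 << 17 → word 0x03520000
lvl:2 = 0 → 0x0 << 15 → word 0x03520000
type:12 = 2550 → 0x9f6 << 3 → word 0x03524fb0
tag:1 = 0 → 0x0 << 2 → word 0x03524fb0
bank:2 = 0 → 0x0 << 0 → word 0x03524fb0
word = 0x03524fb0 → big-endian bytes:
  [0]=0x03  [1]=0x52  [2]=0x4f  [3]=0xb0

03 52 4f b0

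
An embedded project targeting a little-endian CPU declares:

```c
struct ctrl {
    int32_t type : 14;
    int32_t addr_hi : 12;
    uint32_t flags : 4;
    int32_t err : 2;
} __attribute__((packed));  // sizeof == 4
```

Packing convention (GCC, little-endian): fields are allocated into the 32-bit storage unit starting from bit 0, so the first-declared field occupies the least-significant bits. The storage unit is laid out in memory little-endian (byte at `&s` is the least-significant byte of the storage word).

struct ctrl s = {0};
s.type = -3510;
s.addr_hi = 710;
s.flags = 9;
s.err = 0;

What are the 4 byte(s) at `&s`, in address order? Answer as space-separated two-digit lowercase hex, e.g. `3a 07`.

[0+:14] type=-3510 & 0x3fff = 0x324a; word=0x0000324a
[14+:12] addr_hi=710 & 0xfff = 0x2c6; word=0x00b1b24a
[26+:4] flags=9 & 0xf = 0x9; word=0x24b1b24a
[30+:2] err=0 & 0x3 = 0x0; word=0x24b1b24a
word = 0x24b1b24a → little-endian bytes:
  [0]=0x4a  [1]=0xb2  [2]=0xb1  [3]=0x24

4a b2 b1 24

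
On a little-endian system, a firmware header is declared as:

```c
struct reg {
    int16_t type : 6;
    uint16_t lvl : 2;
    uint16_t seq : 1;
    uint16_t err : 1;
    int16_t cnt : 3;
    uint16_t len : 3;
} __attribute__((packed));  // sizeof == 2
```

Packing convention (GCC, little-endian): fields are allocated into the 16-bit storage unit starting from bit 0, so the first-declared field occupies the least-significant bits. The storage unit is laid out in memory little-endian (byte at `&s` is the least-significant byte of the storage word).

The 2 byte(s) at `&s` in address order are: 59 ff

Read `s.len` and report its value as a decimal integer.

[0]=0x59 [1]=0xff (little-endian) → word 0xff59
type [0+:6] = (word>>0) & 0x3f = 25
lvl [6+:2] = (word>>6) & 0x3 = 1
seq [8+:1] = (word>>8) & 0x1 = 1
err [9+:1] = (word>>9) & 0x1 = 1
cnt [10+:3] = (word>>10) & 0x7 = 7
len [13+:3] = (word>>13) & 0x7 = 7  ←

7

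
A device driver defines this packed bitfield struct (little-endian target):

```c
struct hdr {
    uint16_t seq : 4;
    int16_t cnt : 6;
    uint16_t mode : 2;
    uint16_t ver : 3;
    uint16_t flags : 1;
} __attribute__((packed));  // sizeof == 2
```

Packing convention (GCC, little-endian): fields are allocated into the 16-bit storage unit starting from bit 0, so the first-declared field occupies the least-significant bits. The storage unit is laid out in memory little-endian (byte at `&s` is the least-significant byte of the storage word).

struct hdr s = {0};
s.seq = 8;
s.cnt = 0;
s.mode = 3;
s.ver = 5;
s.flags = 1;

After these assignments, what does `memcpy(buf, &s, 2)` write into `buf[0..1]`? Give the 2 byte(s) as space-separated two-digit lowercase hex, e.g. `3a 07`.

08 dc

seq (4b) val=8 bits=0x8 at bit 0: 0x0008
cnt (6b) val=0 bits=0x0 at bit 4: 0x0008
mode (2b) val=3 bits=0x3 at bit 10: 0x0c08
ver (3b) val=5 bits=0x5 at bit 12: 0x5c08
flags (1b) val=1 bits=0x1 at bit 15: 0xdc08
word = 0xdc08 → little-endian bytes:
  [0]=0x08  [1]=0xdc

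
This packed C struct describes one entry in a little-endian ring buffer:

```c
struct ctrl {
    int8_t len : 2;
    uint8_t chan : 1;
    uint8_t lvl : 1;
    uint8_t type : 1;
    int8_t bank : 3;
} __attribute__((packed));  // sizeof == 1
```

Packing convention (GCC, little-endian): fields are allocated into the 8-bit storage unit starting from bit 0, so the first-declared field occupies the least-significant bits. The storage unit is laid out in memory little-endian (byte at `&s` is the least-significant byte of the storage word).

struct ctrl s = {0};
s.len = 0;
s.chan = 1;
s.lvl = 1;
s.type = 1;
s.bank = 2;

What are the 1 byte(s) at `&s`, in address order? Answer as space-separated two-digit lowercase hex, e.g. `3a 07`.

len (2b) val=0 bits=0x0 at bit 0: 0x00
chan (1b) val=1 bits=0x1 at bit 2: 0x04
lvl (1b) val=1 bits=0x1 at bit 3: 0x0c
type (1b) val=1 bits=0x1 at bit 4: 0x1c
bank (3b) val=2 bits=0x2 at bit 5: 0x5c
word = 0x5c → little-endian bytes:
  [0]=0x5c

5c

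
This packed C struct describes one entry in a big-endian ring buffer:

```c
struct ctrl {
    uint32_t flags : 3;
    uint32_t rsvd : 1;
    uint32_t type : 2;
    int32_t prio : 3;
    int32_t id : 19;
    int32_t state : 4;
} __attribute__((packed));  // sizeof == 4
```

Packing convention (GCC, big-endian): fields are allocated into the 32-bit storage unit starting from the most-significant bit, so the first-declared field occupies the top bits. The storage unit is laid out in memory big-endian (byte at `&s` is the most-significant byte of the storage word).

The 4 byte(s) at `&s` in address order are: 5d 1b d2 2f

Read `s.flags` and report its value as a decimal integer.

2

[0]=0x5d [1]=0x1b [2]=0xd2 [3]=0x2f (big-endian) → word 0x5d1bd22f
flags [29+:3] = (word>>29) & 0x7 = 2  ←
rsvd [28+:1] = (word>>28) & 0x1 = 1
type [26+:2] = (word>>26) & 0x3 = 3
prio [23+:3] = (word>>23) & 0x7 = 2
id [4+:19] = (word>>4) & 0x7ffff = 113954
state [0+:4] = (word>>0) & 0xf = 15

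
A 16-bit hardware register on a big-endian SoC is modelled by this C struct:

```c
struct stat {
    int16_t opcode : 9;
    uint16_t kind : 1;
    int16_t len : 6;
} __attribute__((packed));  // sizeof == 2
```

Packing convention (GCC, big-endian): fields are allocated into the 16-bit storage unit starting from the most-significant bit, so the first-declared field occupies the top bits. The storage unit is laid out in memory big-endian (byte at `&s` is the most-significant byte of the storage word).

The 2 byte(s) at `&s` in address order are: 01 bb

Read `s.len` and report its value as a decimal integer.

-5

[0]=0x01 [1]=0xbb (big-endian) → word 0x01bb
opcode [7+:9] = (word>>7) & 0x1ff = 3
kind [6+:1] = (word>>6) & 0x1 = 0
len [0+:6] = (word>>0) & 0x3f = 59  ←
len signed 6b, MSB=1: 59 - 64 = -5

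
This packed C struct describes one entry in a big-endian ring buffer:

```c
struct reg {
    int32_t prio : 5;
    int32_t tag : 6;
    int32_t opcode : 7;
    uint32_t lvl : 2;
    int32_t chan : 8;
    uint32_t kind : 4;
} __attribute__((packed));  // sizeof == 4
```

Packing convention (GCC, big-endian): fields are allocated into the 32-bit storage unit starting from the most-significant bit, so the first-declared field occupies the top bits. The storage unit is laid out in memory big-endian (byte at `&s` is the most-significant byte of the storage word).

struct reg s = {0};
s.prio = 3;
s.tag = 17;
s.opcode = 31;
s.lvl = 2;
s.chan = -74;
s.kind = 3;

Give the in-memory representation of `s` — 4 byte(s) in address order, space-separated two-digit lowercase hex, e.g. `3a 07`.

prio (5b) val=3 bits=0x3 at bit 27: 0x18000000
tag (6b) val=17 bits=0x11 at bit 21: 0x1a200000
opcode (7b) val=31 bits=0x1f at bit 14: 0x1a27c000
lvl (2b) val=2 bits=0x2 at bit 12: 0x1a27e000
chan (8b) val=-74 bits=0xb6 at bit 4: 0x1a27eb60
kind (4b) val=3 bits=0x3 at bit 0: 0x1a27eb63
word = 0x1a27eb63 → big-endian bytes:
  [0]=0x1a  [1]=0x27  [2]=0xeb  [3]=0x63

1a 27 eb 63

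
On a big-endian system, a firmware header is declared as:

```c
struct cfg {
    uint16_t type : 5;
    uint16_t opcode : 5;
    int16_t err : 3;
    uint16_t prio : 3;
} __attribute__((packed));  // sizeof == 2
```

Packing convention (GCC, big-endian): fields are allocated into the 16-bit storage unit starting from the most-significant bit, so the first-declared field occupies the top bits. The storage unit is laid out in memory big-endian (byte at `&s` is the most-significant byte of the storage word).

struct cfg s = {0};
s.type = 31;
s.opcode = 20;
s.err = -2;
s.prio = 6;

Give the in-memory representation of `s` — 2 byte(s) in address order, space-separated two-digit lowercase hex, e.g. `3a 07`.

fd 36

[11+:5] type=31 & 0x1f = 0x1f; word=0xf800
[6+:5] opcode=20 & 0x1f = 0x14; word=0xfd00
[3+:3] err=-2 & 0x7 = 0x6; word=0xfd30
[0+:3] prio=6 & 0x7 = 0x6; word=0xfd36
word = 0xfd36 → big-endian bytes:
  [0]=0xfd  [1]=0x36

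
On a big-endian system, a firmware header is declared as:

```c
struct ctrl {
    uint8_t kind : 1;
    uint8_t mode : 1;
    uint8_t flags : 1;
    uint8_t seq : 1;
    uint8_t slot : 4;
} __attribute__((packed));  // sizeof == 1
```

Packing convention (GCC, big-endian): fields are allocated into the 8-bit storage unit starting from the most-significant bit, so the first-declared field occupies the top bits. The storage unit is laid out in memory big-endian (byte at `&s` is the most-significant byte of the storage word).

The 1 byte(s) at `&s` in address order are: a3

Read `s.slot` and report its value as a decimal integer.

3

[0]=0xa3 (big-endian) → word 0xa3
kind:1 @ bit 7 → (0xa3>>7)&0x1 = 0x1
mode:1 @ bit 6 → (0xa3>>6)&0x1 = 0x0
flags:1 @ bit 5 → (0xa3>>5)&0x1 = 0x1
seq:1 @ bit 4 → (0xa3>>4)&0x1 = 0x0
slot:4 @ bit 0 → (0xa3>>0)&0xf = 0x3  ←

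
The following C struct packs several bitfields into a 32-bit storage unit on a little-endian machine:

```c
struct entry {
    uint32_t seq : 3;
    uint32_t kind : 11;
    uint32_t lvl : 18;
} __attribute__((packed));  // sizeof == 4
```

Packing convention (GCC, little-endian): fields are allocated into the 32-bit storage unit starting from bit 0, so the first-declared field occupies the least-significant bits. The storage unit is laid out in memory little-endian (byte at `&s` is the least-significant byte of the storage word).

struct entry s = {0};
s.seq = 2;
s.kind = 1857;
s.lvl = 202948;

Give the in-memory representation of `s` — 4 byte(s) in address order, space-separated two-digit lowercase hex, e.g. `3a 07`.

[0+:3] seq=2 & 0x7 = 0x2; word=0x00000002
[3+:11] kind=1857 & 0x7ff = 0x741; word=0x00003a0a
[14+:18] lvl=202948 & 0x3ffff = 0x318c4; word=0xc6313a0a
word = 0xc6313a0a → little-endian bytes:
  [0]=0x0a  [1]=0x3a  [2]=0x31  [3]=0xc6

0a 3a 31 c6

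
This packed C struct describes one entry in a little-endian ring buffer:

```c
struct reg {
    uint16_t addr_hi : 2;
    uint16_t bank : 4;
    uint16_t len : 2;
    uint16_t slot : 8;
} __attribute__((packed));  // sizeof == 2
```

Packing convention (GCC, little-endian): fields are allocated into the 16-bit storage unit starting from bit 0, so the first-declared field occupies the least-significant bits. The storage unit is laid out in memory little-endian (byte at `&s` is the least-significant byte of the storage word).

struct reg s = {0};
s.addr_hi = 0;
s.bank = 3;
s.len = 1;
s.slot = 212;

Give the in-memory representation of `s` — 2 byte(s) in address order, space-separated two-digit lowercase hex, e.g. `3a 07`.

4c d4

[0+:2] addr_hi=0 & 0x3 = 0x0; word=0x0000
[2+:4] bank=3 & 0xf = 0x3; word=0x000c
[6+:2] len=1 & 0x3 = 0x1; word=0x004c
[8+:8] slot=212 & 0xff = 0xd4; word=0xd44c
word = 0xd44c → little-endian bytes:
  [0]=0x4c  [1]=0xd4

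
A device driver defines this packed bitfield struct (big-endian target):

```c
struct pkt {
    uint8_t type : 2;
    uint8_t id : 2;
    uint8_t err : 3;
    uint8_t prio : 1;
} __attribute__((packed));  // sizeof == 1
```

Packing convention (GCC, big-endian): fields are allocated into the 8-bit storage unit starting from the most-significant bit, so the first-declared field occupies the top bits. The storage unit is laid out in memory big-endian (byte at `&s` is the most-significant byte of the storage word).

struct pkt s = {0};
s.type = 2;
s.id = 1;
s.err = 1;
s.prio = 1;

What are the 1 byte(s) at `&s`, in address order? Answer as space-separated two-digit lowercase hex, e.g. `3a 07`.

[6+:2] type=2 & 0x3 = 0x2; word=0x80
[4+:2] id=1 & 0x3 = 0x1; word=0x90
[1+:3] err=1 & 0x7 = 0x1; word=0x92
[0+:1] prio=1 & 0x1 = 0x1; word=0x93
word = 0x93 → big-endian bytes:
  [0]=0x93

93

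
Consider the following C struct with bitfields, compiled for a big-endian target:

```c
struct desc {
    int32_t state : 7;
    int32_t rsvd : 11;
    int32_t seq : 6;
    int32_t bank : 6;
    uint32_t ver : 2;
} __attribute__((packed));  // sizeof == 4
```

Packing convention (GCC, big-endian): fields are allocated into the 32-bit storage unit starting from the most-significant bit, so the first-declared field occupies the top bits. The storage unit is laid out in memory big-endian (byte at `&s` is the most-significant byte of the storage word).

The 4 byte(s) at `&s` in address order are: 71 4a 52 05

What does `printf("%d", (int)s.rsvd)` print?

[0]=0x71 [1]=0x4a [2]=0x52 [3]=0x05 (big-endian) → word 0x714a5205
state:7 @ bit 25 → (0x714a5205>>25)&0x7f = 0x38
rsvd:11 @ bit 14 → (0x714a5205>>14)&0x7ff = 0x529  ←
seq:6 @ bit 8 → (0x714a5205>>8)&0x3f = 0x12
bank:6 @ bit 2 → (0x714a5205>>2)&0x3f = 0x1
ver:2 @ bit 0 → (0x714a5205>>0)&0x3 = 0x1
rsvd signed 11b, MSB=1: 1321 - 2048 = -727

-727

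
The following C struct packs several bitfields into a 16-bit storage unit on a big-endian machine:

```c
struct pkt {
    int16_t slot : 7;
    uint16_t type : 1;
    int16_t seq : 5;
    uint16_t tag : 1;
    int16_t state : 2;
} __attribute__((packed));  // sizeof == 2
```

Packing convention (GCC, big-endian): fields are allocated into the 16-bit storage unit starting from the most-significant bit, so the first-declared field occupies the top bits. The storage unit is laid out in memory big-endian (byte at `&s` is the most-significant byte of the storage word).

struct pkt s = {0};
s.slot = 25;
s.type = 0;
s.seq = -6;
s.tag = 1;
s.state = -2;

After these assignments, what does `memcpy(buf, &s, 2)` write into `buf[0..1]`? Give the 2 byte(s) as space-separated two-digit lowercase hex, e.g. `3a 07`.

32 d6

slot (7b) val=25 bits=0x19 at bit 9: 0x3200
type (1b) val=0 bits=0x0 at bit 8: 0x3200
seq (5b) val=-6 bits=0x1a at bit 3: 0x32d0
tag (1b) val=1 bits=0x1 at bit 2: 0x32d4
state (2b) val=-2 bits=0x2 at bit 0: 0x32d6
word = 0x32d6 → big-endian bytes:
  [0]=0x32  [1]=0xd6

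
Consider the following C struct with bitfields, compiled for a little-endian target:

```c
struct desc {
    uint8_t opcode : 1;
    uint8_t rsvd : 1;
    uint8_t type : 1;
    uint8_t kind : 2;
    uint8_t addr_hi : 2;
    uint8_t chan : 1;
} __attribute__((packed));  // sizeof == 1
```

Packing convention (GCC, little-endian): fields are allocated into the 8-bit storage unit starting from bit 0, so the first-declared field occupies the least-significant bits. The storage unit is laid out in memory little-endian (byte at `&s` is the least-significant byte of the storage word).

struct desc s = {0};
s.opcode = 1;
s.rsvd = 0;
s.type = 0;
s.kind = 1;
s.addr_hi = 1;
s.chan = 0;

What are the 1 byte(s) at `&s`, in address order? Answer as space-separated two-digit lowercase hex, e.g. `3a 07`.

opcode (1b) val=1 bits=0x1 at bit 0: 0x01
rsvd (1b) val=0 bits=0x0 at bit 1: 0x01
type (1b) val=0 bits=0x0 at bit 2: 0x01
kind (2b) val=1 bits=0x1 at bit 3: 0x09
addr_hi (2b) val=1 bits=0x1 at bit 5: 0x29
chan (1b) val=0 bits=0x0 at bit 7: 0x29
word = 0x29 → little-endian bytes:
  [0]=0x29

29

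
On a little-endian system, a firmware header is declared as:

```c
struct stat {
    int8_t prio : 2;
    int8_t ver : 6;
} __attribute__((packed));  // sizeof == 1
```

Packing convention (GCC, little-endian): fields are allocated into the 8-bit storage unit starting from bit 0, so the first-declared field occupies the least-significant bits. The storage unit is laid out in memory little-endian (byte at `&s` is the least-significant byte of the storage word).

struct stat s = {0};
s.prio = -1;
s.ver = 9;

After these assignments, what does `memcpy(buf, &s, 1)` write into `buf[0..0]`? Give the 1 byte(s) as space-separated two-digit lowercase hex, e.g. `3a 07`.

prio:2 = -1 → 0x3 << 0 → word 0x03
ver:6 = 9 → 0x9 << 2 → word 0x27
word = 0x27 → little-endian bytes:
  [0]=0x27

27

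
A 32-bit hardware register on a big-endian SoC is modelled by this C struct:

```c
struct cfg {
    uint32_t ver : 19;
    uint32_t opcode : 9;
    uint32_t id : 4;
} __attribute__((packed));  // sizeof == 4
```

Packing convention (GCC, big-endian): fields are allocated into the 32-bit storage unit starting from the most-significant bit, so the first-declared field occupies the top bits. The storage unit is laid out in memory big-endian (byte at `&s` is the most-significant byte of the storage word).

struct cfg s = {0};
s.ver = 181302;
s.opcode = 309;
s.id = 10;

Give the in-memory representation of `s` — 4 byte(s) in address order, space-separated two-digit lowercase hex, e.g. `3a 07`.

[13+:19] ver=181302 & 0x7ffff = 0x2c436; word=0x5886c000
[4+:9] opcode=309 & 0x1ff = 0x135; word=0x5886d350
[0+:4] id=10 & 0xf = 0xa; word=0x5886d35a
word = 0x5886d35a → big-endian bytes:
  [0]=0x58  [1]=0x86  [2]=0xd3  [3]=0x5a

58 86 d3 5a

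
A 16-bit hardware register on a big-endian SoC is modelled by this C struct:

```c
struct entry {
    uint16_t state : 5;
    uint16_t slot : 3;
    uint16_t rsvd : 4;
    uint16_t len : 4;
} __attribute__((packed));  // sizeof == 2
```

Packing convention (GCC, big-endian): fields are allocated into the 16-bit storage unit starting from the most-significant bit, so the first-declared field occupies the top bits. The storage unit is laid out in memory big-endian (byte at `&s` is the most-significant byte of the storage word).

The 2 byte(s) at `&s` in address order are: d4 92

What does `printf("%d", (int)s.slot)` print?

[0]=0xd4 [1]=0x92 (big-endian) → word 0xd492
state:5 @ bit 11 → (0xd492>>11)&0x1f = 0x1a
slot:3 @ bit 8 → (0xd492>>8)&0x7 = 0x4  ←
rsvd:4 @ bit 4 → (0xd492>>4)&0xf = 0x9
len:4 @ bit 0 → (0xd492>>0)&0xf = 0x2

4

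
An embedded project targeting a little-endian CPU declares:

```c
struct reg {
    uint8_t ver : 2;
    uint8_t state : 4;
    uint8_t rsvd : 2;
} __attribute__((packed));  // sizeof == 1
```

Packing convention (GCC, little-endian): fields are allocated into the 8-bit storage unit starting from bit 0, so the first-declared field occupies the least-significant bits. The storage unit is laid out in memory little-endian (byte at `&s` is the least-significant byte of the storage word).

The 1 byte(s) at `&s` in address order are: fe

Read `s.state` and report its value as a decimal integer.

15

[0]=0xfe (little-endian) → word 0xfe
ver:2 @ bit 0 → (0xfe>>0)&0x3 = 0x2
state:4 @ bit 2 → (0xfe>>2)&0xf = 0xf  ←
rsvd:2 @ bit 6 → (0xfe>>6)&0x3 = 0x3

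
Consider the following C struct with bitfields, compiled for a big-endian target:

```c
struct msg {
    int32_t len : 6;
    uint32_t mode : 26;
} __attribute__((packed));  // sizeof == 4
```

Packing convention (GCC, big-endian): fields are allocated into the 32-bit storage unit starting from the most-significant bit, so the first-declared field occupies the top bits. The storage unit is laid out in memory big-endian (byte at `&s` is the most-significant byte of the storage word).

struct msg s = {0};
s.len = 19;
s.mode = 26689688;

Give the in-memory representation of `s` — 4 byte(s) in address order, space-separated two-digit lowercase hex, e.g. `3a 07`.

len (6b) val=19 bits=0x13 at bit 26: 0x4c000000
mode (26b) val=26689688 bits=0x1974098 at bit 0: 0x4d974098
word = 0x4d974098 → big-endian bytes:
  [0]=0x4d  [1]=0x97  [2]=0x40  [3]=0x98

4d 97 40 98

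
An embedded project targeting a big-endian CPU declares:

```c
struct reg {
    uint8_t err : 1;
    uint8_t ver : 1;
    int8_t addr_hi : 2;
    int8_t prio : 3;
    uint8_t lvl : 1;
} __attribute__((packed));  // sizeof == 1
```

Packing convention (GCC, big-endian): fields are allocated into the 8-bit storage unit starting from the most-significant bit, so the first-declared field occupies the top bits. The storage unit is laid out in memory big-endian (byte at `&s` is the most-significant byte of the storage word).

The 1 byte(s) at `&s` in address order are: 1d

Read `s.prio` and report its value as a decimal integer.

-2

[0]=0x1d (big-endian) → word 0x1d
err [7+:1] = (word>>7) & 0x1 = 0
ver [6+:1] = (word>>6) & 0x1 = 0
addr_hi [4+:2] = (word>>4) & 0x3 = 1
prio [1+:3] = (word>>1) & 0x7 = 6  ←
lvl [0+:1] = (word>>0) & 0x1 = 1
prio signed 3b, MSB=1: 6 - 8 = -2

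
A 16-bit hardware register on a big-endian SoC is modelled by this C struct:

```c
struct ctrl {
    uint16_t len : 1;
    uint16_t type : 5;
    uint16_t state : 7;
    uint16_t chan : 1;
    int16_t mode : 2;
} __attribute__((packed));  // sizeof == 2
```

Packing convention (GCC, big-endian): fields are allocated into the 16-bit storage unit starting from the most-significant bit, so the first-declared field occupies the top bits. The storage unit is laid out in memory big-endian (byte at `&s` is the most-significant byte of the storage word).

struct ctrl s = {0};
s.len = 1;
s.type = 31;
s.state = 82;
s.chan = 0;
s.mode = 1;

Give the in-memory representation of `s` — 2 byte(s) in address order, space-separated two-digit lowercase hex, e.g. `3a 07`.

fe 91

len:1 = 1 → 0x1 << 15 → word 0x8000
type:5 = 31 → 0x1f << 10 → word 0xfc00
state:7 = 82 → 0x52 << 3 → word 0xfe90
chan:1 = 0 → 0x0 << 2 → word 0xfe90
mode:2 = 1 → 0x1 << 0 → word 0xfe91
word = 0xfe91 → big-endian bytes:
  [0]=0xfe  [1]=0x91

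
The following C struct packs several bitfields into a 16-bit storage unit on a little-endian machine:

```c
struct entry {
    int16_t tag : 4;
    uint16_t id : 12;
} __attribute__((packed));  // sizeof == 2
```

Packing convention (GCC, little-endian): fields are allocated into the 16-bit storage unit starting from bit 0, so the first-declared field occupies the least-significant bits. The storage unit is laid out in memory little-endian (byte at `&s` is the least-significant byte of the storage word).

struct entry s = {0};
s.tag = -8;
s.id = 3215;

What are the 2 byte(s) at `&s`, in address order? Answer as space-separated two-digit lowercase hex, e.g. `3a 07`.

tag (4b) val=-8 bits=0x8 at bit 0: 0x0008
id (12b) val=3215 bits=0xc8f at bit 4: 0xc8f8
word = 0xc8f8 → little-endian bytes:
  [0]=0xf8  [1]=0xc8

f8 c8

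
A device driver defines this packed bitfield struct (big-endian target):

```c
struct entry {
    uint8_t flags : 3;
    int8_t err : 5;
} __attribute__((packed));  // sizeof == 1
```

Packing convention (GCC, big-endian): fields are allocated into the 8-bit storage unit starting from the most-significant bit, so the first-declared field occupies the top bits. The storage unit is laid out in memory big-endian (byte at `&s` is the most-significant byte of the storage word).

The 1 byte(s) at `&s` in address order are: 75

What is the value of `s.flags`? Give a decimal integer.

[0]=0x75 (big-endian) → word 0x75
flags:3 @ bit 5 → (0x75>>5)&0x7 = 0x3  ←
err:5 @ bit 0 → (0x75>>0)&0x1f = 0x15

3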